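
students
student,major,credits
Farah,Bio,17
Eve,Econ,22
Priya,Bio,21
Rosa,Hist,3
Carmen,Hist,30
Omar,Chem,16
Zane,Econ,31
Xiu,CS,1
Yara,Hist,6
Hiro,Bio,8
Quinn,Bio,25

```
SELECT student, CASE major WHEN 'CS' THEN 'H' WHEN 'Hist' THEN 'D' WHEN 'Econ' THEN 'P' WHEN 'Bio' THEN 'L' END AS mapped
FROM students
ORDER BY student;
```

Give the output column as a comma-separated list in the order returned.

D, P, L, L, NULL, L, L, D, H, D, P

student=Carmen: major='Hist' → D
student=Eve: major='Econ' → P
student=Farah: major='Bio' → L
student=Hiro: major='Bio' → L
student=Omar: (no match → NULL) → NULL
student=Priya: major='Bio' → L
student=Quinn: major='Bio' → L
student=Rosa: major='Hist' → D
student=Xiu: major='CS' → H
student=Yara: major='Hist' → D
student=Zane: major='Econ' → P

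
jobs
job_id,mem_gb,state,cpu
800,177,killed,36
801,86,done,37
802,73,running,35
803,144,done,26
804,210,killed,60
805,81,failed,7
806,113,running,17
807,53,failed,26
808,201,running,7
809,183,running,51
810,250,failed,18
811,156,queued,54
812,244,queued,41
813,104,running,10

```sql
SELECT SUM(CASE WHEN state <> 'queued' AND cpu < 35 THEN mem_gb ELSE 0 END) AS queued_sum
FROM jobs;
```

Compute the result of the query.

job_id=800: ✗
job_id=801: ✗
job_id=802: ✗
job_id=803: ✓ → 144
job_id=804: ✗
job_id=805: ✓ → 81
job_id=806: ✓ → 113
job_id=807: ✓ → 53
job_id=808: ✓ → 201
job_id=809: ✗
job_id=810: ✓ → 250
job_id=811: ✗
job_id=812: ✗
job_id=813: ✓ → 104
queued_sum = 144 + 81 + 113 + 53 + 201 + 250 + 104 = 946

946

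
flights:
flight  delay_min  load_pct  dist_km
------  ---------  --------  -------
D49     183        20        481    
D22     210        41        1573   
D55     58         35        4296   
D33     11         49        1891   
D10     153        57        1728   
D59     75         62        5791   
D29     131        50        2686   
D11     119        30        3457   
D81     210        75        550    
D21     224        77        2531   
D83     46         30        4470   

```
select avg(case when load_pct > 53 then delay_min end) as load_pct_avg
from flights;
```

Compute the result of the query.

flight=D49: ✗
flight=D22: ✗
flight=D55: ✗
flight=D33: ✗
flight=D10: ✓ → 153
flight=D59: ✓ → 75
flight=D29: ✗
flight=D11: ✗
flight=D81: ✓ → 210
flight=D21: ✓ → 224
flight=D83: ✗
load_pct_avg = (153 + 75 + 210 + 224) / 4 = 165.5

165.5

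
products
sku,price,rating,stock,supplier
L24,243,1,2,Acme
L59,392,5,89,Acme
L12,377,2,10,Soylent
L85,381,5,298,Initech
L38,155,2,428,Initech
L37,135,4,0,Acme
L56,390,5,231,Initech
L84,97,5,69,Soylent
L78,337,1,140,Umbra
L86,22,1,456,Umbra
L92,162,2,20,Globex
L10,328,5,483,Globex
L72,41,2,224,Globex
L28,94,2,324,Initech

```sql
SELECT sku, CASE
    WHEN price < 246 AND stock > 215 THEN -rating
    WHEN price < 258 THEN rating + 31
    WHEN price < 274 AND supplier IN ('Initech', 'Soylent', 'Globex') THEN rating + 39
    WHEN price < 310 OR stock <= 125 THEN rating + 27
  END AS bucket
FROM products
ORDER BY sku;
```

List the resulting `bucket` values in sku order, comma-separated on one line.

NULL, 29, 32, -2, 35, -2, NULL, 32, -2, NULL, 36, NULL, -1, 33

sku=L10: (no match → NULL) → NULL
sku=L12: price < 310 OR stock <= 125 → 29
sku=L24: price < 258 → 32
sku=L28: price < 246 AND stock > 215 → -2
sku=L37: price < 258 → 35
sku=L38: price < 246 AND stock > 215 → -2
sku=L56: (no match → NULL) → NULL
sku=L59: price < 310 OR stock <= 125 → 32
sku=L72: price < 246 AND stock > 215 → -2
sku=L78: (no match → NULL) → NULL
sku=L84: price < 258 → 36
sku=L85: (no match → NULL) → NULL
sku=L86: price < 246 AND stock > 215 → -1
sku=L92: price < 258 → 33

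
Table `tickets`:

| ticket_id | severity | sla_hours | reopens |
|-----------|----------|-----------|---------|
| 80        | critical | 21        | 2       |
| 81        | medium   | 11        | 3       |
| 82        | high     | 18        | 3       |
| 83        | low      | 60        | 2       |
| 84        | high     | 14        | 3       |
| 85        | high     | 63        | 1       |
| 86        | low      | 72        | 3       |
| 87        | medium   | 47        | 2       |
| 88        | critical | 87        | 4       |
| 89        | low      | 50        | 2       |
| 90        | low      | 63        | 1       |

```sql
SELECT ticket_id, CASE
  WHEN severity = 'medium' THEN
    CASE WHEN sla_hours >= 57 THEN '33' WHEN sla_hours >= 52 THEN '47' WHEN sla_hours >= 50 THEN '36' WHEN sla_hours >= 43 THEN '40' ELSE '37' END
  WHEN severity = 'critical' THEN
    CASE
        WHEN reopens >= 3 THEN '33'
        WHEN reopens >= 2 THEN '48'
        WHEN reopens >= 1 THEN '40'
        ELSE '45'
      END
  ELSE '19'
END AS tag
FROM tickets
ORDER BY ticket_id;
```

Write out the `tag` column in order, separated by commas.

48, 37, 19, 19, 19, 19, 19, 40, 33, 19, 19

ticket_id=80: severity='critical' → inner[reopens >= 2] → 48
ticket_id=81: severity='medium' → inner[ELSE] → 37
ticket_id=82: severity='high' → outer ELSE → 19
ticket_id=83: severity='low' → outer ELSE → 19
ticket_id=84: severity='high' → outer ELSE → 19
ticket_id=85: severity='high' → outer ELSE → 19
ticket_id=86: severity='low' → outer ELSE → 19
ticket_id=87: severity='medium' → inner[sla_hours >= 43] → 40
ticket_id=88: severity='critical' → inner[reopens >= 3] → 33
ticket_id=89: severity='low' → outer ELSE → 19
ticket_id=90: severity='low' → outer ELSE → 19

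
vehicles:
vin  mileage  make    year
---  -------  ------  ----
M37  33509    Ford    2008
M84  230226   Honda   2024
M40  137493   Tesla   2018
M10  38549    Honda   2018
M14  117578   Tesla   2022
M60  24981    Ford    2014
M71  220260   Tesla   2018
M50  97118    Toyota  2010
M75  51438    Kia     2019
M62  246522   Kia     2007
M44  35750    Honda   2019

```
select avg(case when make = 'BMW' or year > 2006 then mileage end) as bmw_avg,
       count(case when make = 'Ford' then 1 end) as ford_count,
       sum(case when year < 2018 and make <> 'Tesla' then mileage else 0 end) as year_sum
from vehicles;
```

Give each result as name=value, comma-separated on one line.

bmw_avg=112129.4545454545, ford_count=2, year_sum=402130

[bmw_avg: make = 'BMW' or year > 2006]
vin=M37: ✓ → 33509
vin=M84: ✓ → 230226
vin=M40: ✓ → 137493
vin=M10: ✓ → 38549
vin=M14: ✓ → 117578
vin=M60: ✓ → 24981
vin=M71: ✓ → 220260
vin=M50: ✓ → 97118
vin=M75: ✓ → 51438
vin=M62: ✓ → 246522
vin=M44: ✓ → 35750
bmw_avg = (33509 + 230226 + 137493 + 38549 + 117578 + 24981 + 220260 + 97118 + 51438 + 246522 + 35750) / 11 = 112129.4545454545
—
[ford_count: make = 'Ford']
vin=M37: ✓ → 1
vin=M84: ✗
vin=M40: ✗
vin=M10: ✗
vin=M14: ✗
vin=M60: ✓ → 1
vin=M71: ✗
vin=M50: ✗
vin=M75: ✗
vin=M62: ✗
vin=M44: ✗
ford_count = COUNT(1, 1) = 2
—
[year_sum: year < 2018 and make <> 'Tesla']
vin=M37: ✓ → 33509
vin=M84: ✗
vin=M40: ✗
vin=M10: ✗
vin=M14: ✗
vin=M60: ✓ → 24981
vin=M71: ✗
vin=M50: ✓ → 97118
vin=M75: ✗
vin=M62: ✓ → 246522
vin=M44: ✗
year_sum = 33509 + 24981 + 97118 + 246522 = 402130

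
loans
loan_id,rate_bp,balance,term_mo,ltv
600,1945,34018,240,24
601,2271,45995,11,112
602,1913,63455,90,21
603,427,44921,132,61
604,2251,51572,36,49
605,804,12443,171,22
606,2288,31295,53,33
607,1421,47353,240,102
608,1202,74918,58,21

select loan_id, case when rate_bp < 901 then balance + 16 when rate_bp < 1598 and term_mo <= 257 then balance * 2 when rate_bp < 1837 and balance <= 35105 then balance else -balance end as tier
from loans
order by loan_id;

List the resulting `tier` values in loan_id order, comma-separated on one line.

loan_id=600: ELSE → -34018
loan_id=601: ELSE → -45995
loan_id=602: ELSE → -63455
loan_id=603: rate_bp < 901 → 44937
loan_id=604: ELSE → -51572
loan_id=605: rate_bp < 901 → 12459
loan_id=606: ELSE → -31295
loan_id=607: rate_bp < 1598 and term_mo <= 257 → 94706
loan_id=608: rate_bp < 1598 and term_mo <= 257 → 149836

-34018, -45995, -63455, 44937, -51572, 12459, -31295, 94706, 149836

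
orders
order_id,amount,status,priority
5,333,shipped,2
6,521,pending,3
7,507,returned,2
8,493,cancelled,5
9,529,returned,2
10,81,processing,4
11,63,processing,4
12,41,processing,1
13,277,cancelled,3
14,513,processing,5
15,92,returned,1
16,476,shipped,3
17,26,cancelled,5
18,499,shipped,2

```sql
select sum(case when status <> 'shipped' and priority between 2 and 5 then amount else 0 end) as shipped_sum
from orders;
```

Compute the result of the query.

order_id=5: ✗
order_id=6: ✓ → 521
order_id=7: ✓ → 507
order_id=8: ✓ → 493
order_id=9: ✓ → 529
order_id=10: ✓ → 81
order_id=11: ✓ → 63
order_id=12: ✗
order_id=13: ✓ → 277
order_id=14: ✓ → 513
order_id=15: ✗
order_id=16: ✗
order_id=17: ✓ → 26
order_id=18: ✗
shipped_sum = 521 + 507 + 493 + 529 + 81 + 63 + 277 + 513 + 26 = 3010

3010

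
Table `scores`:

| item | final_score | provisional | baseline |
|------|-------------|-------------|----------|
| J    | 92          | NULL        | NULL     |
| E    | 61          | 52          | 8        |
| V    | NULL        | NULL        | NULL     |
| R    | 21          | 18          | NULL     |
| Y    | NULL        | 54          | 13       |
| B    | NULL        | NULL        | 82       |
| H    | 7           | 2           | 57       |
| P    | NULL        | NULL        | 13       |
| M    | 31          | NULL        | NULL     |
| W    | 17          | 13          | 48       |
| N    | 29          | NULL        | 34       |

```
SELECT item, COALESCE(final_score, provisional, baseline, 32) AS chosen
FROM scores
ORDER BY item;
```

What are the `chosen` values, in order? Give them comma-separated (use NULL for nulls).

82, 61, 7, 92, 31, 29, 13, 21, 32, 17, 54

item=B: final_score=NULL, provisional=NULL, baseline=82 → 82
item=E: final_score=61 → 61
item=H: final_score=7 → 7
item=J: final_score=92 → 92
item=M: final_score=31 → 31
item=N: final_score=29 → 29
item=P: final_score=NULL, provisional=NULL, baseline=13 → 13
item=R: final_score=21 → 21
item=V: final_score=NULL, provisional=NULL, baseline=NULL, → literal 32 → 32
item=W: final_score=17 → 17
item=Y: final_score=NULL, provisional=54 → 54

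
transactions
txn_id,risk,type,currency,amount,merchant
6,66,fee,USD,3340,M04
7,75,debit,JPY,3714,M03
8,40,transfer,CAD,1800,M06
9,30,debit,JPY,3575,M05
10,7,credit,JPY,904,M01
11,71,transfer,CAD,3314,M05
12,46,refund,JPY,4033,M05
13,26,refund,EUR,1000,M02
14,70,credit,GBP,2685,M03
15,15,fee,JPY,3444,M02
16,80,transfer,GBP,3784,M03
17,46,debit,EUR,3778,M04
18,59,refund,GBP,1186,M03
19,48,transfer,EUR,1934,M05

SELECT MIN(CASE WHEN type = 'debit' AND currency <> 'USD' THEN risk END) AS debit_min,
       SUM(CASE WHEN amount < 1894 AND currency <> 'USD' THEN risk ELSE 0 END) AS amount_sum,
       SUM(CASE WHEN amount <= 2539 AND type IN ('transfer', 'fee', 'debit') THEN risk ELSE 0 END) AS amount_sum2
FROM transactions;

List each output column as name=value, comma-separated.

[debit_min: type = 'debit' AND currency <> 'USD']
txn_id=6: ✗
txn_id=7: ✓ → 75
txn_id=8: ✗
txn_id=9: ✓ → 30
txn_id=10: ✗
txn_id=11: ✗
txn_id=12: ✗
txn_id=13: ✗
txn_id=14: ✗
txn_id=15: ✗
txn_id=16: ✗
txn_id=17: ✓ → 46
txn_id=18: ✗
txn_id=19: ✗
debit_min = MIN(75, 30, 46) = 30
—
[amount_sum: amount < 1894 AND currency <> 'USD']
txn_id=6: ✗
txn_id=7: ✗
txn_id=8: ✓ → 40
txn_id=9: ✗
txn_id=10: ✓ → 7
txn_id=11: ✗
txn_id=12: ✗
txn_id=13: ✓ → 26
txn_id=14: ✗
txn_id=15: ✗
txn_id=16: ✗
txn_id=17: ✗
txn_id=18: ✓ → 59
txn_id=19: ✗
amount_sum = 40 + 7 + 26 + 59 = 132
—
[amount_sum2: amount <= 2539 AND type IN ('transfer', 'fee', 'debit')]
txn_id=6: ✗
txn_id=7: ✗
txn_id=8: ✓ → 40
txn_id=9: ✗
txn_id=10: ✗
txn_id=11: ✗
txn_id=12: ✗
txn_id=13: ✗
txn_id=14: ✗
txn_id=15: ✗
txn_id=16: ✗
txn_id=17: ✗
txn_id=18: ✗
txn_id=19: ✓ → 48
amount_sum2 = 40 + 48 = 88

debit_min=30, amount_sum=132, amount_sum2=88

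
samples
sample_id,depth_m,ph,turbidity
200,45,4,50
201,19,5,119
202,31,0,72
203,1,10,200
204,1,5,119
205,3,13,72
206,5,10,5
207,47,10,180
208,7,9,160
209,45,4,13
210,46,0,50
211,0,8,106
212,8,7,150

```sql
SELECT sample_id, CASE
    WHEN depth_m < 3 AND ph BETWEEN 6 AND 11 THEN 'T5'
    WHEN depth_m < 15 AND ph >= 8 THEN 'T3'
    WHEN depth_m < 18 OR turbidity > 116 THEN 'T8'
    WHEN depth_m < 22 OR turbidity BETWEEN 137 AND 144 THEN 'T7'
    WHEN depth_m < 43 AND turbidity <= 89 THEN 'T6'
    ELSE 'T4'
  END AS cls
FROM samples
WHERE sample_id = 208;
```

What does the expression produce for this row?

sample_id = 208: depth_m=7, ph=9, turbidity=160.
depth_m < 3 AND ph BETWEEN 6 AND 11 → false
depth_m < 15 AND ph >= 8 → true → T3

T3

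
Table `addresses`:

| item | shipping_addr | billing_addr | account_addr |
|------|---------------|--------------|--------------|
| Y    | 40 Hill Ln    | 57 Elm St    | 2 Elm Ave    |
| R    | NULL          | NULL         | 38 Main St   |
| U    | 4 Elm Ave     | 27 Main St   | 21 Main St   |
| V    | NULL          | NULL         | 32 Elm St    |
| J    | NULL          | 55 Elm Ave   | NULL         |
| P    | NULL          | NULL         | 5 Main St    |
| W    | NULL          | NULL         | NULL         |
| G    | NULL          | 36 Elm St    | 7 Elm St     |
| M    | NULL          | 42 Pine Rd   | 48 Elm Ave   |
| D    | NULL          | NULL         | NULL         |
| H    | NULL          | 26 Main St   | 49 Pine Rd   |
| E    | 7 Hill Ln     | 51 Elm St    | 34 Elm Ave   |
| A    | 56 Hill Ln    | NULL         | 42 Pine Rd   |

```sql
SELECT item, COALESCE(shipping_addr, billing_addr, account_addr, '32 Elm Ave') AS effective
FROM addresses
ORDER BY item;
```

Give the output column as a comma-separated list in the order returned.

item=A: shipping_addr=56 Hill Ln → 56 Hill Ln
item=D: shipping_addr=NULL, billing_addr=NULL, account_addr=NULL, → literal 32 Elm Ave → 32 Elm Ave
item=E: shipping_addr=7 Hill Ln → 7 Hill Ln
item=G: shipping_addr=NULL, billing_addr=36 Elm St → 36 Elm St
item=H: shipping_addr=NULL, billing_addr=26 Main St → 26 Main St
item=J: shipping_addr=NULL, billing_addr=55 Elm Ave → 55 Elm Ave
item=M: shipping_addr=NULL, billing_addr=42 Pine Rd → 42 Pine Rd
item=P: shipping_addr=NULL, billing_addr=NULL, account_addr=5 Main St → 5 Main St
item=R: shipping_addr=NULL, billing_addr=NULL, account_addr=38 Main St → 38 Main St
item=U: shipping_addr=4 Elm Ave → 4 Elm Ave
item=V: shipping_addr=NULL, billing_addr=NULL, account_addr=32 Elm St → 32 Elm St
item=W: shipping_addr=NULL, billing_addr=NULL, account_addr=NULL, → literal 32 Elm Ave → 32 Elm Ave
item=Y: shipping_addr=40 Hill Ln → 40 Hill Ln

56 Hill Ln, 32 Elm Ave, 7 Hill Ln, 36 Elm St, 26 Main St, 55 Elm Ave, 42 Pine Rd, 5 Main St, 38 Main St, 4 Elm Ave, 32 Elm St, 32 Elm Ave, 40 Hill Ln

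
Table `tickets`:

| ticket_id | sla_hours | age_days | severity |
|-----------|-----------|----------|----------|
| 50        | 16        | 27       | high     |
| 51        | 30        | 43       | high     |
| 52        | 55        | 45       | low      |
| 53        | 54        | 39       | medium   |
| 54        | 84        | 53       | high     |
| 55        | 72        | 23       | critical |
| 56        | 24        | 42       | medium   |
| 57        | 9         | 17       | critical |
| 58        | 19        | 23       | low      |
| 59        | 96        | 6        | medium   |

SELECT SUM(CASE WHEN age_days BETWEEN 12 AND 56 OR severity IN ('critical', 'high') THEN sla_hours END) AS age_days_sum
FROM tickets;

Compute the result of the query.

363

ticket_id=50: ✓ → 16
ticket_id=51: ✓ → 30
ticket_id=52: ✓ → 55
ticket_id=53: ✓ → 54
ticket_id=54: ✓ → 84
ticket_id=55: ✓ → 72
ticket_id=56: ✓ → 24
ticket_id=57: ✓ → 9
ticket_id=58: ✓ → 19
ticket_id=59: ✗
age_days_sum = 16 + 30 + 55 + 54 + 84 + 72 + 24 + 9 + 19 = 363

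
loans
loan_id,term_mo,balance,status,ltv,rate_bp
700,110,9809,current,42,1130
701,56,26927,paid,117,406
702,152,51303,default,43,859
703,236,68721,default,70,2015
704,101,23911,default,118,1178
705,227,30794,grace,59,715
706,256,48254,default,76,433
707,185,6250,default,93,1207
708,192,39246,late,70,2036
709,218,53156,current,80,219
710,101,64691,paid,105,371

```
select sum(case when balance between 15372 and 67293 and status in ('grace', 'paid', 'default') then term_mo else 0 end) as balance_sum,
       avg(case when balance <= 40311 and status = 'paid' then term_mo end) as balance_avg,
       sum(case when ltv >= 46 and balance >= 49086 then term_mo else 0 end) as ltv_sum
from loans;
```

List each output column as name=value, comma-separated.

[balance_sum: balance between 15372 and 67293 and status in ('grace', 'paid', 'default')]
loan_id=700: ✗
loan_id=701: ✓ → 56
loan_id=702: ✓ → 152
loan_id=703: ✗
loan_id=704: ✓ → 101
loan_id=705: ✓ → 227
loan_id=706: ✓ → 256
loan_id=707: ✗
loan_id=708: ✗
loan_id=709: ✗
loan_id=710: ✓ → 101
balance_sum = 56 + 152 + 101 + 227 + 256 + 101 = 893
—
[balance_avg: balance <= 40311 and status = 'paid']
loan_id=700: ✗
loan_id=701: ✓ → 56
loan_id=702: ✗
loan_id=703: ✗
loan_id=704: ✗
loan_id=705: ✗
loan_id=706: ✗
loan_id=707: ✗
loan_id=708: ✗
loan_id=709: ✗
loan_id=710: ✗
balance_avg = 56
—
[ltv_sum: ltv >= 46 and balance >= 49086]
loan_id=700: ✗
loan_id=701: ✗
loan_id=702: ✗
loan_id=703: ✓ → 236
loan_id=704: ✗
loan_id=705: ✗
loan_id=706: ✗
loan_id=707: ✗
loan_id=708: ✗
loan_id=709: ✓ → 218
loan_id=710: ✓ → 101
ltv_sum = 236 + 218 + 101 = 555

balance_sum=893, balance_avg=56, ltv_sum=555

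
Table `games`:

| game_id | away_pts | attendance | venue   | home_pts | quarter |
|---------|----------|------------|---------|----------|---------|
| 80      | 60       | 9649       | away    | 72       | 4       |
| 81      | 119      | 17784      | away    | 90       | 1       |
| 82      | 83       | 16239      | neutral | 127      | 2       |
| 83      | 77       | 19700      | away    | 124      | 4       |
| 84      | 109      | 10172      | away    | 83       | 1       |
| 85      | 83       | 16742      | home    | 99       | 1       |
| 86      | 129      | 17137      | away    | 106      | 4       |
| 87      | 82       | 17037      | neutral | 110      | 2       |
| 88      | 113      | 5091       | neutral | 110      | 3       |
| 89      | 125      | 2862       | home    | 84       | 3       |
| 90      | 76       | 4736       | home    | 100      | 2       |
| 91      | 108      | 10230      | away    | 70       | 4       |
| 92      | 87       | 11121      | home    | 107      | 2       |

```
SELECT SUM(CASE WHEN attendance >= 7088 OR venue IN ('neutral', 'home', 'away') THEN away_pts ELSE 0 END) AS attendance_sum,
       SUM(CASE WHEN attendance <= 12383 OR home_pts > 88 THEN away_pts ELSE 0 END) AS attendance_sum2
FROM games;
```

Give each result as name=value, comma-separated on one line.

attendance_sum=1251, attendance_sum2=1251

[attendance_sum: attendance >= 7088 OR venue IN ('neutral', 'home', 'away')]
game_id=80: ✓ → 60
game_id=81: ✓ → 119
game_id=82: ✓ → 83
game_id=83: ✓ → 77
game_id=84: ✓ → 109
game_id=85: ✓ → 83
game_id=86: ✓ → 129
game_id=87: ✓ → 82
game_id=88: ✓ → 113
game_id=89: ✓ → 125
game_id=90: ✓ → 76
game_id=91: ✓ → 108
game_id=92: ✓ → 87
attendance_sum = 60 + 119 + 83 + 77 + 109 + 83 + 129 + 82 + 113 + 125 + 76 + 108 + 87 = 1251
—
[attendance_sum2: attendance <= 12383 OR home_pts > 88]
game_id=80: ✓ → 60
game_id=81: ✓ → 119
game_id=82: ✓ → 83
game_id=83: ✓ → 77
game_id=84: ✓ → 109
game_id=85: ✓ → 83
game_id=86: ✓ → 129
game_id=87: ✓ → 82
game_id=88: ✓ → 113
game_id=89: ✓ → 125
game_id=90: ✓ → 76
game_id=91: ✓ → 108
game_id=92: ✓ → 87
attendance_sum2 = 60 + 119 + 83 + 77 + 109 + 83 + 129 + 82 + 113 + 125 + 76 + 108 + 87 = 1251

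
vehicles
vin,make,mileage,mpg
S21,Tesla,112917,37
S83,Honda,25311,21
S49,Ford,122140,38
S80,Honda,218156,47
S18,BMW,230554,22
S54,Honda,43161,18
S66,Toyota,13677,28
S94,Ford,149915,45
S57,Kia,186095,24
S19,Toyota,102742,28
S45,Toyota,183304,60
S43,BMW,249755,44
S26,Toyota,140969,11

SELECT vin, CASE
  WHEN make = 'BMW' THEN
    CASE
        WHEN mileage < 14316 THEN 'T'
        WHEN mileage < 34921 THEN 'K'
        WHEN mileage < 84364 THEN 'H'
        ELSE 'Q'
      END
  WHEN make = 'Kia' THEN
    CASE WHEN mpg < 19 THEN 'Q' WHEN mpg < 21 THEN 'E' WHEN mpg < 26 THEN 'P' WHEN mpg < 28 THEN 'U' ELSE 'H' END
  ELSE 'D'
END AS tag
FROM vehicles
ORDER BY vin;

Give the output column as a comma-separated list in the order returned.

Q, D, D, D, Q, D, D, D, P, D, D, D, D

vin=S18: make='BMW' → inner[ELSE] → Q
vin=S19: make='Toyota' → outer ELSE → D
vin=S21: make='Tesla' → outer ELSE → D
vin=S26: make='Toyota' → outer ELSE → D
vin=S43: make='BMW' → inner[ELSE] → Q
vin=S45: make='Toyota' → outer ELSE → D
vin=S49: make='Ford' → outer ELSE → D
vin=S54: make='Honda' → outer ELSE → D
vin=S57: make='Kia' → inner[mpg < 26] → P
vin=S66: make='Toyota' → outer ELSE → D
vin=S80: make='Honda' → outer ELSE → D
vin=S83: make='Honda' → outer ELSE → D
vin=S94: make='Ford' → outer ELSE → D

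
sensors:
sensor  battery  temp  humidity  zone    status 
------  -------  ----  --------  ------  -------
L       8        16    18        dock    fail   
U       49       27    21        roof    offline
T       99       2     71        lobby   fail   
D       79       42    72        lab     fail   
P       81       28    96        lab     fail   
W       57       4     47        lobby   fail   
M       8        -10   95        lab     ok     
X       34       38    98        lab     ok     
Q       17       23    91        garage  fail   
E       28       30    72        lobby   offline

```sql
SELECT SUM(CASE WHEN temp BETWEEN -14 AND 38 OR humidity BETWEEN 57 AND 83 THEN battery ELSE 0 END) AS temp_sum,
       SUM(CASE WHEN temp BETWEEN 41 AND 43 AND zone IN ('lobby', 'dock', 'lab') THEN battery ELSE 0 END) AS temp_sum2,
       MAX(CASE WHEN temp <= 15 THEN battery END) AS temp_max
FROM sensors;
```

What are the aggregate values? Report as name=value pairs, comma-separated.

[temp_sum: temp BETWEEN -14 AND 38 OR humidity BETWEEN 57 AND 83]
sensor=L: ✓ → 8
sensor=U: ✓ → 49
sensor=T: ✓ → 99
sensor=D: ✓ → 79
sensor=P: ✓ → 81
sensor=W: ✓ → 57
sensor=M: ✓ → 8
sensor=X: ✓ → 34
sensor=Q: ✓ → 17
sensor=E: ✓ → 28
temp_sum = 8 + 49 + 99 + 79 + 81 + 57 + 8 + 34 + 17 + 28 = 460
—
[temp_sum2: temp BETWEEN 41 AND 43 AND zone IN ('lobby', 'dock', 'lab')]
sensor=L: ✗
sensor=U: ✗
sensor=T: ✗
sensor=D: ✓ → 79
sensor=P: ✗
sensor=W: ✗
sensor=M: ✗
sensor=X: ✗
sensor=Q: ✗
sensor=E: ✗
temp_sum2 = 79
—
[temp_max: temp <= 15]
sensor=L: ✗
sensor=U: ✗
sensor=T: ✓ → 99
sensor=D: ✗
sensor=P: ✗
sensor=W: ✓ → 57
sensor=M: ✓ → 8
sensor=X: ✗
sensor=Q: ✗
sensor=E: ✗
temp_max = MAX(99, 57, 8) = 99

temp_sum=460, temp_sum2=79, temp_max=99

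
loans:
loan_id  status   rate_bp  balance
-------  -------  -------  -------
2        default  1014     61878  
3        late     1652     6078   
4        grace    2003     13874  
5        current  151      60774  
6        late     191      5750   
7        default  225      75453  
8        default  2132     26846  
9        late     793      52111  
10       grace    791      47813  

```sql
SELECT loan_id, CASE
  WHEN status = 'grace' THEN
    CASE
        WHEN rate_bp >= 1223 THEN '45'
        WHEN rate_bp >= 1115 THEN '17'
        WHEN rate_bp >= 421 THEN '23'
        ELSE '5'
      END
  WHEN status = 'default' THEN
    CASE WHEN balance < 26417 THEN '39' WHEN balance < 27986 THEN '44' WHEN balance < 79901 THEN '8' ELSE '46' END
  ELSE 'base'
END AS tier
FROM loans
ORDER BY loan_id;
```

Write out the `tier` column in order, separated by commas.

8, base, 45, base, base, 8, 44, base, 23

loan_id=2: status='default' → inner[balance < 79901] → 8
loan_id=3: status='late' → outer ELSE → base
loan_id=4: status='grace' → inner[rate_bp >= 1223] → 45
loan_id=5: status='current' → outer ELSE → base
loan_id=6: status='late' → outer ELSE → base
loan_id=7: status='default' → inner[balance < 79901] → 8
loan_id=8: status='default' → inner[balance < 27986] → 44
loan_id=9: status='late' → outer ELSE → base
loan_id=10: status='grace' → inner[rate_bp >= 421] → 23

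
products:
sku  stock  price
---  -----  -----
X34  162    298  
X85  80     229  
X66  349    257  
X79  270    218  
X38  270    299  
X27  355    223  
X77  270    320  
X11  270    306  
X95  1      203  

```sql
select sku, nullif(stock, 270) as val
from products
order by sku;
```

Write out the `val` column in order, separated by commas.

NULL, 355, 162, NULL, 349, NULL, NULL, 80, 1

sku=X11: stock=270 vs 270: equal → NULL
sku=X27: stock=355 vs 270: differ → 355
sku=X34: stock=162 vs 270: differ → 162
sku=X38: stock=270 vs 270: equal → NULL
sku=X66: stock=349 vs 270: differ → 349
sku=X77: stock=270 vs 270: equal → NULL
sku=X79: stock=270 vs 270: equal → NULL
sku=X85: stock=80 vs 270: differ → 80
sku=X95: stock=1 vs 270: differ → 1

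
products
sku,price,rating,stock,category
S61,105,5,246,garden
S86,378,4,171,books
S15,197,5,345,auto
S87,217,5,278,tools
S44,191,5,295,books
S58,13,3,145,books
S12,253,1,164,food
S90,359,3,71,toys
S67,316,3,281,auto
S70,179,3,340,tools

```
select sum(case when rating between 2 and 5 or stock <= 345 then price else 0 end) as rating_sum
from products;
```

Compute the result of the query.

2208

sku=S61: ✓ → 105
sku=S86: ✓ → 378
sku=S15: ✓ → 197
sku=S87: ✓ → 217
sku=S44: ✓ → 191
sku=S58: ✓ → 13
sku=S12: ✓ → 253
sku=S90: ✓ → 359
sku=S67: ✓ → 316
sku=S70: ✓ → 179
rating_sum = 105 + 378 + 197 + 217 + 191 + 13 + 253 + 359 + 316 + 179 = 2208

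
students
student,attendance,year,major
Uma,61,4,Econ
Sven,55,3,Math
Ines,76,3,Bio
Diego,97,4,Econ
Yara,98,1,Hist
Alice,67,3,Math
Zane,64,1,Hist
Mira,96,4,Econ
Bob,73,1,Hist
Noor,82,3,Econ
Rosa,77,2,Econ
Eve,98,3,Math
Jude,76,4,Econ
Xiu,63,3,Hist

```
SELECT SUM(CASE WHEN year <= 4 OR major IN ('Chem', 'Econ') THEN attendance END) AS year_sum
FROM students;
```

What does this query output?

student=Uma: ✓ → 61
student=Sven: ✓ → 55
student=Ines: ✓ → 76
student=Diego: ✓ → 97
student=Yara: ✓ → 98
student=Alice: ✓ → 67
student=Zane: ✓ → 64
student=Mira: ✓ → 96
student=Bob: ✓ → 73
student=Noor: ✓ → 82
student=Rosa: ✓ → 77
student=Eve: ✓ → 98
student=Jude: ✓ → 76
student=Xiu: ✓ → 63
year_sum = 61 + 55 + 76 + 97 + 98 + 67 + 64 + 96 + 73 + 82 + 77 + 98 + 76 + 63 = 1083

1083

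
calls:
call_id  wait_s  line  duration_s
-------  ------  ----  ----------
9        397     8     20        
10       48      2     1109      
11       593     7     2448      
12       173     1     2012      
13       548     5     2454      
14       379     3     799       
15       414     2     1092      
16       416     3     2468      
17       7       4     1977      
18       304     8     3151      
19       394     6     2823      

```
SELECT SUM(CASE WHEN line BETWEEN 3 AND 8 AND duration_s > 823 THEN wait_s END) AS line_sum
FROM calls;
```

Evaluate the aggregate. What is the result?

2262

call_id=9: ✗
call_id=10: ✗
call_id=11: ✓ → 593
call_id=12: ✗
call_id=13: ✓ → 548
call_id=14: ✗
call_id=15: ✗
call_id=16: ✓ → 416
call_id=17: ✓ → 7
call_id=18: ✓ → 304
call_id=19: ✓ → 394
line_sum = 593 + 548 + 416 + 7 + 304 + 394 = 2262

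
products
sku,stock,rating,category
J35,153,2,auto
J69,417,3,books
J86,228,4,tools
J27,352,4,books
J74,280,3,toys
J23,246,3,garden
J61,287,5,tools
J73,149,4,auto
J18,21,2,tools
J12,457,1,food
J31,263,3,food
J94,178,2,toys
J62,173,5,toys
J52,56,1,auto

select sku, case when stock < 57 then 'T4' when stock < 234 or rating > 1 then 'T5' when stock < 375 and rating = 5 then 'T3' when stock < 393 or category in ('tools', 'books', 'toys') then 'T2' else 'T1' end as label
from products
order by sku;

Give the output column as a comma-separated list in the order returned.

sku=J12: ELSE → T1
sku=J18: stock < 57 → T4
sku=J23: stock < 234 or rating > 1 → T5
sku=J27: stock < 234 or rating > 1 → T5
sku=J31: stock < 234 or rating > 1 → T5
sku=J35: stock < 234 or rating > 1 → T5
sku=J52: stock < 57 → T4
sku=J61: stock < 234 or rating > 1 → T5
sku=J62: stock < 234 or rating > 1 → T5
sku=J69: stock < 234 or rating > 1 → T5
sku=J73: stock < 234 or rating > 1 → T5
sku=J74: stock < 234 or rating > 1 → T5
sku=J86: stock < 234 or rating > 1 → T5
sku=J94: stock < 234 or rating > 1 → T5

T1, T4, T5, T5, T5, T5, T4, T5, T5, T5, T5, T5, T5, T5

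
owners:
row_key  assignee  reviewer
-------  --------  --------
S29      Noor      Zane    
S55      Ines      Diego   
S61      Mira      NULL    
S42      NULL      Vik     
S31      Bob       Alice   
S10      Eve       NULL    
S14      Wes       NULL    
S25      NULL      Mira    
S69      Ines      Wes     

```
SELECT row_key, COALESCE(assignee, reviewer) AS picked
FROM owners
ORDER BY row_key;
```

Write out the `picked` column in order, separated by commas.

row_key=S10: assignee=Eve → Eve
row_key=S14: assignee=Wes → Wes
row_key=S25: assignee=NULL, reviewer=Mira → Mira
row_key=S29: assignee=Noor → Noor
row_key=S31: assignee=Bob → Bob
row_key=S42: assignee=NULL, reviewer=Vik → Vik
row_key=S55: assignee=Ines → Ines
row_key=S61: assignee=Mira → Mira
row_key=S69: assignee=Ines → Ines

Eve, Wes, Mira, Noor, Bob, Vik, Ines, Mira, Ines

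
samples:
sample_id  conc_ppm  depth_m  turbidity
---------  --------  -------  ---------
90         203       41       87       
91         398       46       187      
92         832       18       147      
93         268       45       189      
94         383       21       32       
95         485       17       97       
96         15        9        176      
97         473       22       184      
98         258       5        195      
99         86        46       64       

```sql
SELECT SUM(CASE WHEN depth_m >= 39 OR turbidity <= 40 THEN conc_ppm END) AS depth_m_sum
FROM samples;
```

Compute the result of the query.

1338

sample_id=90: ✓ → 203
sample_id=91: ✓ → 398
sample_id=92: ✗
sample_id=93: ✓ → 268
sample_id=94: ✓ → 383
sample_id=95: ✗
sample_id=96: ✗
sample_id=97: ✗
sample_id=98: ✗
sample_id=99: ✓ → 86
depth_m_sum = 203 + 398 + 268 + 383 + 86 = 1338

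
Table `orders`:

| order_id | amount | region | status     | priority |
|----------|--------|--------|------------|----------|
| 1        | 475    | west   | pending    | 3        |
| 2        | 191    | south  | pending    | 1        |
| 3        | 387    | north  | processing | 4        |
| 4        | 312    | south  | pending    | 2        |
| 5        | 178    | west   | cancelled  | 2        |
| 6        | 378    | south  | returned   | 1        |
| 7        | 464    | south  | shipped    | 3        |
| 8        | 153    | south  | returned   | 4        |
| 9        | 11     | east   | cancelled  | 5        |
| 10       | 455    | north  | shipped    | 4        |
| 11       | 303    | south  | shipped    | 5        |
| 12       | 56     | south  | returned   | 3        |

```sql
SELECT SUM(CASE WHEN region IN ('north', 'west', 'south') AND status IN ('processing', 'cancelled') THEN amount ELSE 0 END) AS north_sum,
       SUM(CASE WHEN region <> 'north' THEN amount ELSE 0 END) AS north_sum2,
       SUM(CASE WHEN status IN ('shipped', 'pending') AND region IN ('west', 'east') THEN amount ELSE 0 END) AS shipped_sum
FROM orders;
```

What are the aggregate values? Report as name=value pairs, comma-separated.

[north_sum: region IN ('north', 'west', 'south') AND status IN ('processing', 'cancelled')]
order_id=1: ✗
order_id=2: ✗
order_id=3: ✓ → 387
order_id=4: ✗
order_id=5: ✓ → 178
order_id=6: ✗
order_id=7: ✗
order_id=8: ✗
order_id=9: ✗
order_id=10: ✗
order_id=11: ✗
order_id=12: ✗
north_sum = 387 + 178 = 565
—
[north_sum2: region <> 'north']
order_id=1: ✓ → 475
order_id=2: ✓ → 191
order_id=3: ✗
order_id=4: ✓ → 312
order_id=5: ✓ → 178
order_id=6: ✓ → 378
order_id=7: ✓ → 464
order_id=8: ✓ → 153
order_id=9: ✓ → 11
order_id=10: ✗
order_id=11: ✓ → 303
order_id=12: ✓ → 56
north_sum2 = 475 + 191 + 312 + 178 + 378 + 464 + 153 + 11 + 303 + 56 = 2521
—
[shipped_sum: status IN ('shipped', 'pending') AND region IN ('west', 'east')]
order_id=1: ✓ → 475
order_id=2: ✗
order_id=3: ✗
order_id=4: ✗
order_id=5: ✗
order_id=6: ✗
order_id=7: ✗
order_id=8: ✗
order_id=9: ✗
order_id=10: ✗
order_id=11: ✗
order_id=12: ✗
shipped_sum = 475

north_sum=565, north_sum2=2521, shipped_sum=475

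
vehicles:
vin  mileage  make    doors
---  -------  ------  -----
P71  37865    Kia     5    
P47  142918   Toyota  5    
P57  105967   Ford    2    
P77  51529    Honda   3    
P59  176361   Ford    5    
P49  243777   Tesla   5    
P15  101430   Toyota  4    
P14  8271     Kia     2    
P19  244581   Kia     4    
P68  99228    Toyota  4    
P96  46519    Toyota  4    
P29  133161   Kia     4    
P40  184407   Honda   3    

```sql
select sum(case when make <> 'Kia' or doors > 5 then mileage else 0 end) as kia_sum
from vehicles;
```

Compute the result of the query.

1152136

vin=P71: ✗
vin=P47: ✓ → 142918
vin=P57: ✓ → 105967
vin=P77: ✓ → 51529
vin=P59: ✓ → 176361
vin=P49: ✓ → 243777
vin=P15: ✓ → 101430
vin=P14: ✗
vin=P19: ✗
vin=P68: ✓ → 99228
vin=P96: ✓ → 46519
vin=P29: ✗
vin=P40: ✓ → 184407
kia_sum = 142918 + 105967 + 51529 + 176361 + 243777 + 101430 + 99228 + 46519 + 184407 = 1152136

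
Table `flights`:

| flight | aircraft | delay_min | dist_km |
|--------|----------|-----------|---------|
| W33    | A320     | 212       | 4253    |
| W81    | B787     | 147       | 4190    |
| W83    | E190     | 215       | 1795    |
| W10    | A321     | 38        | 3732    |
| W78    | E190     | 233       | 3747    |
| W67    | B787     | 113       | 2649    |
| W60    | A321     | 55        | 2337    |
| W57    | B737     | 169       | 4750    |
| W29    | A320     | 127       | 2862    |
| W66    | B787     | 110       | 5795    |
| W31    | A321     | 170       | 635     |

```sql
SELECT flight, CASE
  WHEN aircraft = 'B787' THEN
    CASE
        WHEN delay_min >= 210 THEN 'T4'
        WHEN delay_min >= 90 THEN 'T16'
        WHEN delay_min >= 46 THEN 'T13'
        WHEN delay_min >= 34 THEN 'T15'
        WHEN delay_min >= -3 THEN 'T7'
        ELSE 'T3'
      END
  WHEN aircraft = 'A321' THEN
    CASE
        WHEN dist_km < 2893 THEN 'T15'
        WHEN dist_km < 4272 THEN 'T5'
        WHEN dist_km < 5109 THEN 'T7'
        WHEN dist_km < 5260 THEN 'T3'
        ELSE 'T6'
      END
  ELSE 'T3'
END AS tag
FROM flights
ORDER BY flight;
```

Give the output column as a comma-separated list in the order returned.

T5, T3, T15, T3, T3, T15, T16, T16, T3, T16, T3

flight=W10: aircraft='A321' → inner[dist_km < 4272] → T5
flight=W29: aircraft='A320' → outer ELSE → T3
flight=W31: aircraft='A321' → inner[dist_km < 2893] → T15
flight=W33: aircraft='A320' → outer ELSE → T3
flight=W57: aircraft='B737' → outer ELSE → T3
flight=W60: aircraft='A321' → inner[dist_km < 2893] → T15
flight=W66: aircraft='B787' → inner[delay_min >= 90] → T16
flight=W67: aircraft='B787' → inner[delay_min >= 90] → T16
flight=W78: aircraft='E190' → outer ELSE → T3
flight=W81: aircraft='B787' → inner[delay_min >= 90] → T16
flight=W83: aircraft='E190' → outer ELSE → T3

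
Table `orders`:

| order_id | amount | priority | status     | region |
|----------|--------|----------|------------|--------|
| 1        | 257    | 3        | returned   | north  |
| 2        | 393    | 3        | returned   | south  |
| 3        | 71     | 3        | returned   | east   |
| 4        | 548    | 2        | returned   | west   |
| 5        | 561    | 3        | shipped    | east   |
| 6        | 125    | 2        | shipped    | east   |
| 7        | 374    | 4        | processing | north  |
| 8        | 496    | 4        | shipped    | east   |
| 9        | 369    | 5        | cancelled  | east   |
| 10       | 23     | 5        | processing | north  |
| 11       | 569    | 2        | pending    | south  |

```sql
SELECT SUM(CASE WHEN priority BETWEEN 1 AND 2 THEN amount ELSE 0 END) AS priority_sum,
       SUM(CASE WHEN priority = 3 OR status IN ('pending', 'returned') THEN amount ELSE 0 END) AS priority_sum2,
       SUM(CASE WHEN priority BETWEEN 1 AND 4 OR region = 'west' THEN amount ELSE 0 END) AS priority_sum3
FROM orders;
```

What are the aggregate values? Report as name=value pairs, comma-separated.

[priority_sum: priority BETWEEN 1 AND 2]
order_id=1: ✗
order_id=2: ✗
order_id=3: ✗
order_id=4: ✓ → 548
order_id=5: ✗
order_id=6: ✓ → 125
order_id=7: ✗
order_id=8: ✗
order_id=9: ✗
order_id=10: ✗
order_id=11: ✓ → 569
priority_sum = 548 + 125 + 569 = 1242
—
[priority_sum2: priority = 3 OR status IN ('pending', 'returned')]
order_id=1: ✓ → 257
order_id=2: ✓ → 393
order_id=3: ✓ → 71
order_id=4: ✓ → 548
order_id=5: ✓ → 561
order_id=6: ✗
order_id=7: ✗
order_id=8: ✗
order_id=9: ✗
order_id=10: ✗
order_id=11: ✓ → 569
priority_sum2 = 257 + 393 + 71 + 548 + 561 + 569 = 2399
—
[priority_sum3: priority BETWEEN 1 AND 4 OR region = 'west']
order_id=1: ✓ → 257
order_id=2: ✓ → 393
order_id=3: ✓ → 71
order_id=4: ✓ → 548
order_id=5: ✓ → 561
order_id=6: ✓ → 125
order_id=7: ✓ → 374
order_id=8: ✓ → 496
order_id=9: ✗
order_id=10: ✗
order_id=11: ✓ → 569
priority_sum3 = 257 + 393 + 71 + 548 + 561 + 125 + 374 + 496 + 569 = 3394

priority_sum=1242, priority_sum2=2399, priority_sum3=3394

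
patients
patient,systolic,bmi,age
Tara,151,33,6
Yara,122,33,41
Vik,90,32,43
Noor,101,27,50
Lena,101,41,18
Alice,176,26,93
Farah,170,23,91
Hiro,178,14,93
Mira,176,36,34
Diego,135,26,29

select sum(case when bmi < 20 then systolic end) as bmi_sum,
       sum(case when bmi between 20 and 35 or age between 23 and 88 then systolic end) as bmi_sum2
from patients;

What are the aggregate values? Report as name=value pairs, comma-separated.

bmi_sum=178, bmi_sum2=1121

[bmi_sum: bmi < 20]
patient=Tara: ✗
patient=Yara: ✗
patient=Vik: ✗
patient=Noor: ✗
patient=Lena: ✗
patient=Alice: ✗
patient=Farah: ✗
patient=Hiro: ✓ → 178
patient=Mira: ✗
patient=Diego: ✗
bmi_sum = 178
—
[bmi_sum2: bmi between 20 and 35 or age between 23 and 88]
patient=Tara: ✓ → 151
patient=Yara: ✓ → 122
patient=Vik: ✓ → 90
patient=Noor: ✓ → 101
patient=Lena: ✗
patient=Alice: ✓ → 176
patient=Farah: ✓ → 170
patient=Hiro: ✗
patient=Mira: ✓ → 176
patient=Diego: ✓ → 135
bmi_sum2 = 151 + 122 + 90 + 101 + 176 + 170 + 176 + 135 = 1121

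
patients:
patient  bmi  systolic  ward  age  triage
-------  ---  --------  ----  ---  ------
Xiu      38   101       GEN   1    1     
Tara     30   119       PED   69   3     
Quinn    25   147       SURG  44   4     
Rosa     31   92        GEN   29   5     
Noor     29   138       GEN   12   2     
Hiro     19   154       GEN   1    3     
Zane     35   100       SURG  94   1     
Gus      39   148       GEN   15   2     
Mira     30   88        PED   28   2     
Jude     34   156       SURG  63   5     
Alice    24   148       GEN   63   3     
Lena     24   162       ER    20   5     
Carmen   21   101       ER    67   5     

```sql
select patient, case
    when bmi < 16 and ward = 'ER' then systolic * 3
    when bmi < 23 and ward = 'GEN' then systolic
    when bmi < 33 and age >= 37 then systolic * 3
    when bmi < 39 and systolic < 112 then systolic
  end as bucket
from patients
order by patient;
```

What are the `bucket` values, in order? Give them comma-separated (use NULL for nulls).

444, 303, NULL, 154, NULL, NULL, 88, NULL, 441, 92, 357, 101, 100

patient=Alice: bmi < 33 and age >= 37 → 444
patient=Carmen: bmi < 33 and age >= 37 → 303
patient=Gus: (no match → NULL) → NULL
patient=Hiro: bmi < 23 and ward = 'GEN' → 154
patient=Jude: (no match → NULL) → NULL
patient=Lena: (no match → NULL) → NULL
patient=Mira: bmi < 39 and systolic < 112 → 88
patient=Noor: (no match → NULL) → NULL
patient=Quinn: bmi < 33 and age >= 37 → 441
patient=Rosa: bmi < 39 and systolic < 112 → 92
patient=Tara: bmi < 33 and age >= 37 → 357
patient=Xiu: bmi < 39 and systolic < 112 → 101
patient=Zane: bmi < 39 and systolic < 112 → 100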